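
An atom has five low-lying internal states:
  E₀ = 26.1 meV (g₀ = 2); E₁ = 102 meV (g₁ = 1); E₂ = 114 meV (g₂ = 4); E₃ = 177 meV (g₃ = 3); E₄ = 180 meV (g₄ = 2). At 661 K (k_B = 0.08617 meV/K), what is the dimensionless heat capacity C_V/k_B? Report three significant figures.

k_BT = 0.08617 × 661 K = 56.958 meV.
Eᵢ/kT = 0.45823, 1.7908, 2.0015, 3.1076, 3.1602.
Z = Σ gᵢe^(−Eᵢ/kT) = 2·e^(−0.45823) + 1·e^(−1.7908) + 4·e^(−2.0015) + 3·e^(−3.1076) + 2·e^(−3.1602) = 1.2648 + 0.16683 + 0.54053 + 0.13412 + 0.084835 = 2.1911.
⟨E⟩ = 68.759 meV, ⟨E²⟩ = 7563.6 meV².
C_V/k_B = (⟨E²⟩ − ⟨E⟩²)/(kT)² = (7563.6 − 4727.8)/3244.2 = 0.874.

0.874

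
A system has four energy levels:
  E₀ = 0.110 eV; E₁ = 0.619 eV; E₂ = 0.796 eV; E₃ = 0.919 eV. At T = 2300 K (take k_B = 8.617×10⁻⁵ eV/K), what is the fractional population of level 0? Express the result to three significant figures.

0.889

k_BT = 8.617×10⁻⁵ × 2300 K = 0.19819 eV.
Eᵢ/kT = 0.55502, 3.1233, 4.0163, 4.6370.
Z = Σ e^(−Eᵢ/kT) = e^(−0.55502) + e^(−3.1233) + e^(−4.0163) + e^(−4.6370) = 0.57406 + 0.044012 + 0.018020 + 0.0096867 = 0.64578.
P₀ = e^(−E₀/kT) / Z = 0.57406/0.64578 = 0.889.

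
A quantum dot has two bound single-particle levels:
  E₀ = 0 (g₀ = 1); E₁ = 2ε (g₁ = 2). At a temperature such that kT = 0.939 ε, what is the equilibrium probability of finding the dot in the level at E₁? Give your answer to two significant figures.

0.19

Eᵢ/kT = 0, 2.130.
Z = Σ gᵢe^(−Eᵢ/kT) = 1·e^(−0) + 2·e^(−2.130) = 1.000 + 0.2377 = 1.238.
P₁ = g₁ e^(−E₁/kT) / Z = 0.2377/1.238 = 0.19.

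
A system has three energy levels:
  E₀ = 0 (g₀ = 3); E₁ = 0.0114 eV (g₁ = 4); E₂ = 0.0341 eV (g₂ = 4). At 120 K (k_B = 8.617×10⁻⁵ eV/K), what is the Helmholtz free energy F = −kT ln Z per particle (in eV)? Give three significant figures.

k_BT = 8.617×10⁻⁵ × 120 K = 0.010340 eV.
Eᵢ/kT = 0, 1.1025, 3.2979.
Z = Σ gᵢe^(−Eᵢ/kT) = 3·e^(−0) + 4·e^(−1.1025) + 4·e^(−3.2979) = 3.0000 + 1.3282 + 0.14784 = 4.4760.
F = −kT ln Z = −0.010340 × ln(4.4760) = −0.010340 × 1.4987 = -0.0155 eV.

-0.0155 eV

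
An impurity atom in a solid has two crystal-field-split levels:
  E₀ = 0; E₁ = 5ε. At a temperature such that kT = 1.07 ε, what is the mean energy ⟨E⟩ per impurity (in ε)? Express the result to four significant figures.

0.04629 ε

Eᵢ/kT = 0, 4.67290.
Z = Σ e^(−Eᵢ/kT) = e^(−0) + e^(−4.67290) = 1.00000 + 0.00934513 = 1.00935.
⟨E⟩ = Σ Eᵢ e^(−Eᵢ/kT) / Z = (0·1.00000 + 5·0.00934513) / 1.00935 = 0.04629 ε.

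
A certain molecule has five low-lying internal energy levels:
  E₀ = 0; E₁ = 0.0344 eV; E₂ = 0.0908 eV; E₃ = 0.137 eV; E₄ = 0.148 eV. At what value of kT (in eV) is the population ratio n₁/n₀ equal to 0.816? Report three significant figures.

0.169 eV

n₁/n₀ = exp[−(E₁−E₀)/kT] = 0.816.
⇒ (E₁−E₀)/kT = ln(1/0.816) = ln(1.2255) = 0.20335.
kT = 0.0344 eV / 0.20335 = 0.169 eV.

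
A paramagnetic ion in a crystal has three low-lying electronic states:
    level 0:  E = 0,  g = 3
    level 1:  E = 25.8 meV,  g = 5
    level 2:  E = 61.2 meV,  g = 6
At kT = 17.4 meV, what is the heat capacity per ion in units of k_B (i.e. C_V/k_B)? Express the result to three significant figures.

0.803

Eᵢ/kT = 0, 1.4828, 3.5172.
Z = Σ gᵢe^(−Eᵢ/kT) = 3·e^(−0) + 5·e^(−1.4828) + 6·e^(−3.5172) = 3.0000 + 1.1350 + 0.17809 = 4.3131.
⟨E⟩ = 9.3163 meV, ⟨E²⟩ = 329.82 meV².
C_V/k_B = (⟨E²⟩ − ⟨E⟩²)/(kT)² = (329.82 − 86.793)/302.76 = 0.803.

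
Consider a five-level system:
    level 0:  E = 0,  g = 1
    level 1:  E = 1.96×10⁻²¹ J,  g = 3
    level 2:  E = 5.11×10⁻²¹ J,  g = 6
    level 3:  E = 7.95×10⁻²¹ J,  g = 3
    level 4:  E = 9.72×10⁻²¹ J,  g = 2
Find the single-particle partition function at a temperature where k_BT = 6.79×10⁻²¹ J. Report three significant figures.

Z = 7.48

Eᵢ/kT = 0, 0.28866, 0.75258, 1.1708, 1.4315.
Z = Σ gᵢe^(−Eᵢ/kT) = 1·e^(−0) + 3·e^(−0.28866) + 6·e^(−0.75258) + 3·e^(−1.1708) + 2·e^(−1.4315) = 1.0000 + 2.2478 + 2.8269 + 0.93036 + 0.47790 = 7.4830.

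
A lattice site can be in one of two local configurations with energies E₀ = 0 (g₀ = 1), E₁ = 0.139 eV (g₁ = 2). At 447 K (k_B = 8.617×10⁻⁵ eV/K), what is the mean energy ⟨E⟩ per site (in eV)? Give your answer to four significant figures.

0.007143 eV

k_BT = 8.617×10⁻⁵ × 447 K = 0.0385180 eV.
Eᵢ/kT = 0, 3.60870.
Z = Σ gᵢe^(−Eᵢ/kT) = 1·e^(−0) + 2·e^(−3.60870) = 1.00000 + 0.0541741 = 1.05417.
⟨E⟩ = Σ Eᵢ gᵢe^(−Eᵢ/kT) / Z = (0·1.00000 + 0.139·0.0541741) / 1.05417 = 0.007143 eV.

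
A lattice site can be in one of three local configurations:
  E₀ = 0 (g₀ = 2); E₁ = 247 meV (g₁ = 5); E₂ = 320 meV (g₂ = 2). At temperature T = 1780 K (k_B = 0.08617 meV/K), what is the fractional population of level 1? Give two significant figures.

0.31

k_BT = 0.08617 × 1780 K = 153.4 meV.
Eᵢ/kT = 0, 1.610, 2.086.
Z = Σ gᵢe^(−Eᵢ/kT) = 2·e^(−0) + 5·e^(−1.610) + 2·e^(−2.086) = 2.000 + 0.9994 + 0.2484 = 3.248.
P₁ = g₁ e^(−E₁/kT) / Z = 0.9994/3.248 = 0.31.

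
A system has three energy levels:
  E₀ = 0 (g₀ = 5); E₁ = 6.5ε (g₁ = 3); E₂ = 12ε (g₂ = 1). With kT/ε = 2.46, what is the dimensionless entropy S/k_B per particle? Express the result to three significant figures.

Eᵢ/kT = 0, 2.6423, 4.8780.
Z = Σ gᵢe^(−Eᵢ/kT) = 5·e^(−0) + 3·e^(−2.6423) + 1·e^(−4.8780) = 5.0000 + 0.21359 + 0.0076122 = 5.2212.
⟨E⟩ = Σ EᵢPᵢ = 0.28340 ε.
S/k_B = ln Z + ⟨E⟩/kT = ln(5.2212) + 0.28340/2.46 = 1.6527 + 0.11520 = 1.77.

1.77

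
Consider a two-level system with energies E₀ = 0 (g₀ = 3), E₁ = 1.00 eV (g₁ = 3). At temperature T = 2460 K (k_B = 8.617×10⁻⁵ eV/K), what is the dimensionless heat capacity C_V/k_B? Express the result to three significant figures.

0.195

k_BT = 8.617×10⁻⁵ × 2460 K = 0.21198 eV.
Eᵢ/kT = 0, 4.7174.
Z = Σ gᵢe^(−Eᵢ/kT) = 3·e^(−0) + 3·e^(−4.7174) = 3.0000 + 0.026815 = 3.0268.
⟨E⟩ = 0.0088592 eV, ⟨E²⟩ = 0.0088592 eV².
C_V/k_B = (⟨E²⟩ − ⟨E⟩²)/(kT)² = (0.0088592 − 0.000078485)/0.044936 = 0.195.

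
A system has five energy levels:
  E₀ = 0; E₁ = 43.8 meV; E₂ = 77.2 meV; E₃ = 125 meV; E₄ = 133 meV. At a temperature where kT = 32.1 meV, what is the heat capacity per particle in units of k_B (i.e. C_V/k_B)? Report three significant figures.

0.878

Eᵢ/kT = 0, 1.3645, 2.4050, 3.8941, 4.1433.
Z = Σ e^(−Eᵢ/kT) = e^(−0) + e^(−1.3645) + e^(−2.4050) + e^(−3.8941) + e^(−4.1433) = 1.0000 + 0.25551 + 0.090265 + 0.020362 + 0.015870 = 1.3820.
⟨E⟩ = 16.509 meV, ⟨E²⟩ = 1177.3 meV².
C_V/k_B = (⟨E²⟩ − ⟨E⟩²)/(kT)² = (1177.3 − 272.55)/1030.4 = 0.878.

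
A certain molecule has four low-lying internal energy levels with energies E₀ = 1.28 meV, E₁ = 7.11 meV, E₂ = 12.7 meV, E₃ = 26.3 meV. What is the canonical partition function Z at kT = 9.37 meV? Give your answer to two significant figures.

Z = 1.7

Eᵢ/kT = 0.1366, 0.7588, 1.355, 2.807.
Z = Σ e^(−Eᵢ/kT) = e^(−0.1366) + e^(−0.7588) + e^(−1.355) + e^(−2.807) = 0.8723 + 0.4682 + 0.2579 + 0.06039 = 1.659.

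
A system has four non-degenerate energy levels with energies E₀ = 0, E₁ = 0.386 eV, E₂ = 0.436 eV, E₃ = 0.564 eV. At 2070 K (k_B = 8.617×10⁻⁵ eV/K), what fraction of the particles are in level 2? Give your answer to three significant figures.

k_BT = 8.617×10⁻⁵ × 2070 K = 0.17837 eV.
Eᵢ/kT = 0, 2.1640, 2.4444, 3.1620.
Z = Σ e^(−Eᵢ/kT) = e^(−0) + e^(−2.1640) + e^(−2.4444) + e^(−3.1620) = 1.0000 + 0.11486 + 0.086778 + 0.042341 = 1.2440.
P₂ = e^(−E₂/kT) / Z = 0.086778/1.2440 = 0.0698.

0.0698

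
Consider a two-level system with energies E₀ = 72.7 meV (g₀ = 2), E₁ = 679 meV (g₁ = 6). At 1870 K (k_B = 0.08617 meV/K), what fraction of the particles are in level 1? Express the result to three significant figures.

k_BT = 0.08617 × 1870 K = 161.14 meV.
Eᵢ/kT = 0.45116, 4.2137.
Z = Σ gᵢe^(−Eᵢ/kT) = 2·e^(−0.45116) + 6·e^(−4.2137) = 1.2738 + 0.088749 = 1.3625.
P₁ = g₁ e^(−E₁/kT) / Z = 0.088749/1.3625 = 0.0651.

0.0651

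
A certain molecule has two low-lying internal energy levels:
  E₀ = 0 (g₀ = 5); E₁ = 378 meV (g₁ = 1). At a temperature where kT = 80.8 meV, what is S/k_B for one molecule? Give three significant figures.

Eᵢ/kT = 0, 4.6782.
Z = Σ gᵢe^(−Eᵢ/kT) = 5·e^(−0) + 1·e^(−4.6782) = 5.0000 + 0.0092957 = 5.0093.
⟨E⟩ = Σ EᵢPᵢ = 0.70145 meV.
S/k_B = ln Z + ⟨E⟩/kT = ln(5.0093) + 0.70145/80.8 = 1.6113 + 0.0086813 = 1.62.

1.62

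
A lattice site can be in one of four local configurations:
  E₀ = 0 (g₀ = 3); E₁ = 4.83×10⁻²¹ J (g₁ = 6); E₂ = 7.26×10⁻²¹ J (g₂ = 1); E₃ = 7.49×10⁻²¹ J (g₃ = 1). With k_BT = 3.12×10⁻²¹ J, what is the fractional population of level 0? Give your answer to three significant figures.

0.672

Eᵢ/kT = 0, 1.5481, 2.3269, 2.4006.
Z = Σ gᵢe^(−Eᵢ/kT) = 3·e^(−0) + 6·e^(−1.5481) + 1·e^(−2.3269) + 1·e^(−2.4006) = 3.0000 + 1.2759 + 0.097598 + 0.090664 = 4.4642.
P₀ = g₀ e^(−E₀/kT) / Z = 3.0000/4.4642 = 0.672.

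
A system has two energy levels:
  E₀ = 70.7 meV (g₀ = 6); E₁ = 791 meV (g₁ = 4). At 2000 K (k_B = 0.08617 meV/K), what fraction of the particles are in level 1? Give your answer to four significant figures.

k_BT = 0.08617 × 2000 K = 172.340 meV.
Eᵢ/kT = 0.410236, 4.58976.
Z = Σ gᵢe^(−Eᵢ/kT) = 6·e^(−0.410236) + 4·e^(−4.58976) = 3.98096 + 0.0406212 = 4.02158.
P₁ = g₁ e^(−E₁/kT) / Z = 0.0406212/4.02158 = 0.01010.

0.01010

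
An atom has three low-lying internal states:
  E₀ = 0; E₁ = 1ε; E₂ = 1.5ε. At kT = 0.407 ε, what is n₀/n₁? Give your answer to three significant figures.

11.7

n₀/n₁ = exp[−(E₀−E₁)/kT] = exp(−(-1ε)/(0.407ε)) = exp(2.4570) = 11.7.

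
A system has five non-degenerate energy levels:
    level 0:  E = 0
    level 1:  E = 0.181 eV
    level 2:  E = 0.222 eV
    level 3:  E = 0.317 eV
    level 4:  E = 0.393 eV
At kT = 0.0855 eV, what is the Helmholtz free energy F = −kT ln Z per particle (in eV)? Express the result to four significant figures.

Eᵢ/kT = 0, 2.11696, 2.59649, 3.70760, 4.59649.
Z = Σ e^(−Eᵢ/kT) = e^(−0) + e^(−2.11696) + e^(−2.59649) + e^(−3.70760) + e^(−4.59649) = 1.00000 + 0.120397 + 0.0745347 + 0.0245363 + 0.0100872 = 1.22956.
F = −kT ln Z = −0.0855 × ln(1.22956) = −0.0855 × 0.206656 = -0.01767 eV.

-0.01767 eV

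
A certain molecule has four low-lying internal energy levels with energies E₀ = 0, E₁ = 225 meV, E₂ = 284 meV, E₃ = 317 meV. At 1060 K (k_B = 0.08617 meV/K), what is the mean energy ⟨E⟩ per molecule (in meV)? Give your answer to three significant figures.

k_BT = 0.08617 × 1060 K = 91.340 meV.
Eᵢ/kT = 0, 2.4633, 3.1093, 3.4705.
Z = Σ e^(−Eᵢ/kT) = e^(−0) + e^(−2.4633) + e^(−3.1093) + e^(−3.4705) = 1.0000 + 0.085153 + 0.044632 + 0.031101 = 1.1609.
⟨E⟩ = Σ Eᵢ e^(−Eᵢ/kT) / Z = (0·1.0000 + 225·0.085153 + 284·0.044632 + 317·0.031101) / 1.1609 = 35.9 meV.

35.9 meV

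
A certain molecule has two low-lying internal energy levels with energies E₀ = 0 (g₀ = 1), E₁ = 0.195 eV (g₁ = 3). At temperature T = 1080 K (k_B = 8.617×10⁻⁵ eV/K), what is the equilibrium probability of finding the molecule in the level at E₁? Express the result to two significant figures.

k_BT = 8.617×10⁻⁵ × 1080 K = 0.09306 eV.
Eᵢ/kT = 0, 2.095.
Z = Σ gᵢe^(−Eᵢ/kT) = 1·e^(−0) + 3·e^(−2.095) = 1.000 + 0.3692 = 1.369.
P₁ = g₁ e^(−E₁/kT) / Z = 0.3692/1.369 = 0.27.

0.27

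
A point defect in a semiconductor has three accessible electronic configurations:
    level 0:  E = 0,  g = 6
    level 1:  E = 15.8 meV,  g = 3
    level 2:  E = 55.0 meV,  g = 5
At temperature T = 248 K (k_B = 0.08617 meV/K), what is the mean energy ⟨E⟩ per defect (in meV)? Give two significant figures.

k_BT = 0.08617 × 248 K = 21.37 meV.
Eᵢ/kT = 0, 0.7394, 2.574.
Z = Σ gᵢe^(−Eᵢ/kT) = 6·e^(−0) + 3·e^(−0.7394) + 5·e^(−2.574) = 6.000 + 1.432 + 0.3812 = 7.813.
⟨E⟩ = Σ Eᵢ gᵢe^(−Eᵢ/kT) / Z = (0·6.000 + 15.8·1.432 + 55.0·0.3812) / 7.813 = 5.6 meV.

5.6 meV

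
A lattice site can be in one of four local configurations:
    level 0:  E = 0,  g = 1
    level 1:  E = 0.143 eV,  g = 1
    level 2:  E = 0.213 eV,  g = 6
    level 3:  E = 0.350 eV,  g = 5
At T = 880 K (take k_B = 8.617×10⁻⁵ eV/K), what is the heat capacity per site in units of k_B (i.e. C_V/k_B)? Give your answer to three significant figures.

1.89

k_BT = 8.617×10⁻⁵ × 880 K = 0.075830 eV.
Eᵢ/kT = 0, 1.8858, 2.8089, 4.6156.
Z = Σ gᵢe^(−Eᵢ/kT) = 1·e^(−0) + 1·e^(−1.8858) + 6·e^(−2.8089) + 5·e^(−4.6156) = 1.0000 + 0.15171 + 0.36163 + 0.049481 = 1.5628.
⟨E⟩ = 0.074251 eV, ⟨E²⟩ = 0.016362 eV².
C_V/k_B = (⟨E²⟩ − ⟨E⟩²)/(kT)² = (0.016362 − 0.0055132)/0.0057502 = 1.89.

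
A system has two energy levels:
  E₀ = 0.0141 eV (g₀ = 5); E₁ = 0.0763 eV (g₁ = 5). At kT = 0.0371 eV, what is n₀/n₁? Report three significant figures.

n₀/n₁ = (g₀/g₁) exp[−(E₀−E₁)/kT] = (5/5) × exp(−(-0.0622 eV)/(0.0371 eV)) = (5/5) × exp(1.6765) = 5.35.

5.35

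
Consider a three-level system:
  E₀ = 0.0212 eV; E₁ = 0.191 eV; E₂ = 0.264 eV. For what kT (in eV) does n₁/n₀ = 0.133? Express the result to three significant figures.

n₁/n₀ = exp[−(E₁−E₀)/kT] = 0.133.
⇒ (E₁−E₀)/kT = ln(1/0.133) = ln(7.5188) = 2.0174.
kT = 0.1698 eV / 2.0174 = 0.0842 eV.

0.0842 eV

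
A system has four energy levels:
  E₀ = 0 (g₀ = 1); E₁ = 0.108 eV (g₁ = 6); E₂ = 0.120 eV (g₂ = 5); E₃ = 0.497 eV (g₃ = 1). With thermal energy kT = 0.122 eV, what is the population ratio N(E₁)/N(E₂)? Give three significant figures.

n₁/n₂ = (g₁/g₂) exp[−(E₁−E₂)/kT] = (6/5) × exp(−(-0.012 eV)/(0.122 eV)) = (6/5) × exp(0.098361) = 1.32.

1.32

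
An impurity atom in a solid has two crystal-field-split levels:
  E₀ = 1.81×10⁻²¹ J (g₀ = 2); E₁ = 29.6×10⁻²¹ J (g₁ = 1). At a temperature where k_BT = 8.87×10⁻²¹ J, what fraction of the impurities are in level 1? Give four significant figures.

0.02133

Eᵢ/kT = 0.204059, 3.33709.
Z = Σ gᵢe^(−Eᵢ/kT) = 2·e^(−0.204059) + 1·e^(−3.33709) = 1.63083 + 0.0355402 = 1.66637.
P₁ = g₁ e^(−E₁/kT) / Z = 0.0355402/1.66637 = 0.02133.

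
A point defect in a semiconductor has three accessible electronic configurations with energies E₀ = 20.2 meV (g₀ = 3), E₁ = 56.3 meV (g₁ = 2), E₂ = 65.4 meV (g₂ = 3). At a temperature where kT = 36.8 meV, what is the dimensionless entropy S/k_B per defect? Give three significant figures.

1.92

Eᵢ/kT = 0.54891, 1.5299, 1.7772.
Z = Σ gᵢe^(−Eᵢ/kT) = 3·e^(−0.54891) + 2·e^(−1.5299) + 3·e^(−1.7772) = 1.7327 + 0.43311 + 0.50733 = 2.6731.
⟨E⟩ = Σ EᵢPᵢ = 34.628 meV.
S/k_B = ln Z + ⟨E⟩/kT = ln(2.6731) + 34.628/36.8 = 0.98324 + 0.94098 = 1.92.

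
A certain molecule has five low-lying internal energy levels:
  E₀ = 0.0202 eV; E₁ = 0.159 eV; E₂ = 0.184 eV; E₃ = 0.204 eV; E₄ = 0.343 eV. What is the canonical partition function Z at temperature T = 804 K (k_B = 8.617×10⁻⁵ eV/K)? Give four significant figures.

k_BT = 8.617×10⁻⁵ × 804 K = 0.0692807 eV.
Eᵢ/kT = 0.291567, 2.29501, 2.65586, 2.94454, 4.95087.
Z = Σ e^(−Eᵢ/kT) = e^(−0.291567) + e^(−2.29501) + e^(−2.65586) + e^(−2.94454) + e^(−4.95087) = 0.747092 + 0.100760 + 0.0702384 + 0.0526263 + 0.00707725 = 0.977794.

Z = 0.9778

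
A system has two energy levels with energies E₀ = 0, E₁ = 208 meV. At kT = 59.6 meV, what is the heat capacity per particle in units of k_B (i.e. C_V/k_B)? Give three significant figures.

0.350

Eᵢ/kT = 0, 3.4899.
Z = Σ e^(−Eᵢ/kT) = e^(−0) + e^(−3.4899) = 1.0000 + 0.030504 = 1.0305.
⟨E⟩ = 6.1570 meV, ⟨E²⟩ = 1280.7 meV².
C_V/k_B = (⟨E²⟩ − ⟨E⟩²)/(kT)² = (1280.7 − 37.909)/3552.2 = 0.350.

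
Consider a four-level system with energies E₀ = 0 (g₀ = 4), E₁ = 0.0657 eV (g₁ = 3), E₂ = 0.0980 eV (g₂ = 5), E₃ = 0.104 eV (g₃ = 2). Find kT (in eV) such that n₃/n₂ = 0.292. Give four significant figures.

n₃/n₂ = (g₃/g₂) exp[−(E₃−E₂)/kT] = 0.292.
⇒ (E₃−E₂)/kT = ln((2/5)/0.292) = ln(1.36986) = 0.314709.
kT = 0.0060 eV / 0.314709 = 0.01907 eV.

0.01907 eV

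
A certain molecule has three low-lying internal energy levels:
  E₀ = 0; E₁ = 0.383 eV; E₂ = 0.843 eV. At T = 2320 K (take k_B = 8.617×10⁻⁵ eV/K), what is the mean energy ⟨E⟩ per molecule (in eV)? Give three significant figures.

0.0592 eV

k_BT = 8.617×10⁻⁵ × 2320 K = 0.19991 eV.
Eᵢ/kT = 0, 1.9159, 4.2169.
Z = Σ e^(−Eᵢ/kT) = e^(−0) + e^(−1.9159) + e^(−4.2169) = 1.0000 + 0.14721 + 0.014744 = 1.1620.
⟨E⟩ = Σ Eᵢ e^(−Eᵢ/kT) / Z = (0·1.0000 + 0.383·0.14721 + 0.843·0.014744) / 1.1620 = 0.0592 eV.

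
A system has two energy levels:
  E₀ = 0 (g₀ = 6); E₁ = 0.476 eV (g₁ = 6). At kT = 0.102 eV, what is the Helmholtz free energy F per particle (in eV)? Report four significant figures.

-0.1837 eV

Eᵢ/kT = 0, 4.66667.
Z = Σ gᵢe^(−Eᵢ/kT) = 6·e^(−0) + 6·e^(−4.66667) = 6.00000 + 0.0564212 = 6.05642.
F = −kT ln Z = −0.102 × ln(6.05642) = −0.102 × 1.80112 = -0.1837 eV.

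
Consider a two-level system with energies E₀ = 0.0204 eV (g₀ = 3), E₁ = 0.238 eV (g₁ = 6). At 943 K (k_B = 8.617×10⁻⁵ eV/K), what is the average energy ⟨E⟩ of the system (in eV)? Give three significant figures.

k_BT = 8.617×10⁻⁵ × 943 K = 0.081258 eV.
Eᵢ/kT = 0.25105, 2.9289.
Z = Σ gᵢe^(−Eᵢ/kT) = 3·e^(−0.25105) + 6·e^(−2.9289) = 2.3340 + 0.32073 = 2.6547.
⟨E⟩ = Σ Eᵢ gᵢe^(−Eᵢ/kT) / Z = (0.0204·2.3340 + 0.238·0.32073) / 2.6547 = 0.0467 eV.

0.0467 eV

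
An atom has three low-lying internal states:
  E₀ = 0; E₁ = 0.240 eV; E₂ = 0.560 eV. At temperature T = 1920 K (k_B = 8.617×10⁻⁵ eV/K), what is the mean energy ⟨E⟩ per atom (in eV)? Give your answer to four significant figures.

k_BT = 8.617×10⁻⁵ × 1920 K = 0.165446 eV.
Eᵢ/kT = 0, 1.45062, 3.38479.
Z = Σ e^(−Eᵢ/kT) = e^(−0) + e^(−1.45062) + e^(−3.38479) = 1.00000 + 0.234425 + 0.0338848 = 1.26831.
⟨E⟩ = Σ Eᵢ e^(−Eᵢ/kT) / Z = (0·1.00000 + 0.240·0.234425 + 0.560·0.0338848) / 1.26831 = 0.05932 eV.

0.05932 eV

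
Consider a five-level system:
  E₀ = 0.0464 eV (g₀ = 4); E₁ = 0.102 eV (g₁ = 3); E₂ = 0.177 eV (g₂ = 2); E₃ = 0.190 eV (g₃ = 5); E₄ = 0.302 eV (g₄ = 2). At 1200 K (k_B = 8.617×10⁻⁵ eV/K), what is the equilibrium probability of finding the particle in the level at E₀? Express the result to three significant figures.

0.517

k_BT = 8.617×10⁻⁵ × 1200 K = 0.10340 eV.
Eᵢ/kT = 0.44874, 0.98646, 1.7118, 1.8375, 2.9207.
Z = Σ gᵢe^(−Eᵢ/kT) = 4·e^(−0.44874) + 3·e^(−0.98646) + 2·e^(−1.7118) + 5·e^(−1.8375) + 2·e^(−2.9207) = 2.5537 + 1.1187 + 0.36108 + 0.79607 + 0.10779 = 4.9373.
P₀ = g₀ e^(−E₀/kT) / Z = 2.5537/4.9373 = 0.517.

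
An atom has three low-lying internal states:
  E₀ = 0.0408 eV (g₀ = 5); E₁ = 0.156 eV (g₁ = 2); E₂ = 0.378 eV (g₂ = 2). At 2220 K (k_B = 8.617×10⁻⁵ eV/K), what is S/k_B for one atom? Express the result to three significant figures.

2.06

k_BT = 8.617×10⁻⁵ × 2220 K = 0.19130 eV.
Eᵢ/kT = 0.21328, 0.81547, 1.9760.
Z = Σ gᵢe^(−Eᵢ/kT) = 5·e^(−0.21328) + 2·e^(−0.81547) + 2·e^(−1.9760) = 4.0396 + 0.88486 + 0.27725 = 5.2017.
⟨E⟩ = Σ EᵢPᵢ = 0.078369 eV.
S/k_B = ln Z + ⟨E⟩/kT = ln(5.2017) + 0.078369/0.19130 = 1.6490 + 0.40967 = 2.06.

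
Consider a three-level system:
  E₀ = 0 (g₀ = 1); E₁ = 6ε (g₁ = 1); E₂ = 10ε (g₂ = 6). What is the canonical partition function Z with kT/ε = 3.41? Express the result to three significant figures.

Eᵢ/kT = 0, 1.7595, 2.9326.
Z = Σ gᵢe^(−Eᵢ/kT) = 1·e^(−0) + 1·e^(−1.7595) + 6·e^(−2.9326) = 1.0000 + 0.17213 + 0.31955 = 1.4917.

Z = 1.49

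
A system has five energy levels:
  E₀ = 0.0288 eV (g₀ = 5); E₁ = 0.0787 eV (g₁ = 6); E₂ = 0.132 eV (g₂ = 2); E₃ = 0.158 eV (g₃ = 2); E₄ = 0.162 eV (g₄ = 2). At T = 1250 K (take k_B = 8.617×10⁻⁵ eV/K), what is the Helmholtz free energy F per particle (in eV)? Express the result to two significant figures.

-0.23 eV

k_BT = 8.617×10⁻⁵ × 1250 K = 0.1077 eV.
Eᵢ/kT = 0.2674, 0.7307, 1.226, 1.467, 1.504.
Z = Σ gᵢe^(−Eᵢ/kT) = 5·e^(−0.2674) + 6·e^(−0.7307) + 2·e^(−1.226) + 2·e^(−1.467) + 2·e^(−1.504) = 3.827 + 2.889 + 0.5869 + 0.4612 + 0.4445 = 8.209.
F = −kT ln Z = −0.1077 × ln(8.209) = −0.1077 × 2.105 = -0.23 eV.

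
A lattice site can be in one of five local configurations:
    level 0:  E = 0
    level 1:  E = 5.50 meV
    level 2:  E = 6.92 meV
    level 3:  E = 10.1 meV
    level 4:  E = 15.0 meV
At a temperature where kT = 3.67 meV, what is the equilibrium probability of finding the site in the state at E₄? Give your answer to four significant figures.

0.01153

Eᵢ/kT = 0, 1.49864, 1.88556, 2.75204, 4.08719.
Z = Σ e^(−Eᵢ/kT) = e^(−0) + e^(−1.49864) + e^(−1.88556) + e^(−2.75204) + e^(−4.08719) = 1.00000 + 0.223434 + 0.151744 + 0.0637976 + 0.0167863 = 1.45576.
P₄ = e^(−E₄/kT) / Z = 0.0167863/1.45576 = 0.01153.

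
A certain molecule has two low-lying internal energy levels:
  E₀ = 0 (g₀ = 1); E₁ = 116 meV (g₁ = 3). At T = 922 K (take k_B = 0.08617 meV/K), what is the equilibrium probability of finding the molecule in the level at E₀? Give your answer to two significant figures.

k_BT = 0.08617 × 922 K = 79.45 meV.
Eᵢ/kT = 0, 1.460.
Z = Σ gᵢe^(−Eᵢ/kT) = 1·e^(−0) + 3·e^(−1.460) = 1.000 + 0.6967 = 1.697.
P₀ = g₀ e^(−E₀/kT) / Z = 1.000/1.697 = 0.59.

0.59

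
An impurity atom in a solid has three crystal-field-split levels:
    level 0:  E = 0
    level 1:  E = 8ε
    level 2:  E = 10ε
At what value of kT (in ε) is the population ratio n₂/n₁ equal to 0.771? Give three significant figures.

n₂/n₁ = exp[−(E₂−E₁)/kT] = 0.771.
⇒ (E₂−E₁)/kT = ln(1/0.771) = ln(1.2970) = 0.26005.
kT = 2ε / 0.26005 = 7.69 ε.

7.69 ε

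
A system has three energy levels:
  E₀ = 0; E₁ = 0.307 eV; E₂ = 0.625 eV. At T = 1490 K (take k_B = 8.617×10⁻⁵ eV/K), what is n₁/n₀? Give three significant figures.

0.0915

k_BT = 8.617×10⁻⁵ × 1490 K = 0.12839 eV.
n₁/n₀ = exp[−(E₁−E₀)/kT] = exp(−(0.307 eV)/(0.12839 eV)) = exp(-2.3912) = 0.0915.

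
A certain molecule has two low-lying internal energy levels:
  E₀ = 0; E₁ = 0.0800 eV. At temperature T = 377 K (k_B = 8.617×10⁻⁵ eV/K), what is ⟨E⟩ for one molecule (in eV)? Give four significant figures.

k_BT = 8.617×10⁻⁵ × 377 K = 0.0324861 eV.
Eᵢ/kT = 0, 2.46259.
Z = Σ e^(−Eᵢ/kT) = e^(−0) + e^(−2.46259) = 1.00000 + 0.0852140 = 1.08521.
⟨E⟩ = Σ Eᵢ e^(−Eᵢ/kT) / Z = (0·1.00000 + 0.0800·0.0852140) / 1.08521 = 0.006282 eV.

0.006282 eV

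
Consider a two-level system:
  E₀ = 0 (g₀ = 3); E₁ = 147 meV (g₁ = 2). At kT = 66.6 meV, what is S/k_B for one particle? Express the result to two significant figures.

Eᵢ/kT = 0, 2.207.
Z = Σ gᵢe^(−Eᵢ/kT) = 3·e^(−0) + 2·e^(−2.207) = 3.000 + 0.2201 = 3.220.
⟨E⟩ = Σ EᵢPᵢ = 10.05 meV.
S/k_B = ln Z + ⟨E⟩/kT = ln(3.220) + 10.05/66.6 = 1.169 + 0.1509 = 1.3.

1.3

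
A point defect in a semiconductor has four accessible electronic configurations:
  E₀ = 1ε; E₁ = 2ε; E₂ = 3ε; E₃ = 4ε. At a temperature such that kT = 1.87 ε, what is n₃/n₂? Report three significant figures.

n₃/n₂ = exp[−(E₃−E₂)/kT] = exp(−(1ε)/(1.87ε)) = exp(-0.53476) = 0.586.

0.586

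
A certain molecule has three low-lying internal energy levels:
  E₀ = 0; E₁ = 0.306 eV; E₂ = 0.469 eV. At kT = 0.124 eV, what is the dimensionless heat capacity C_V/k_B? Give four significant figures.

0.6892

Eᵢ/kT = 0, 2.46774, 3.78226.
Z = Σ e^(−Eᵢ/kT) = e^(−0) + e^(−2.46774) + e^(−3.78226) = 1.00000 + 0.0847762 + 0.0227712 = 1.10755.
⟨E⟩ = 0.0330651 eV, ⟨E²⟩ = 0.0116897 eV².
C_V/k_B = (⟨E²⟩ − ⟨E⟩²)/(kT)² = (0.0116897 − 0.00109330)/0.0153760 = 0.6892.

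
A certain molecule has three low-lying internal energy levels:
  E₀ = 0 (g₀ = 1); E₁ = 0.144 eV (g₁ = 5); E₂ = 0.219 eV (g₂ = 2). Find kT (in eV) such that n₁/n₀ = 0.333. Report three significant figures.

0.0532 eV

n₁/n₀ = (g₁/g₀) exp[−(E₁−E₀)/kT] = 0.333.
⇒ (E₁−E₀)/kT = ln((5/1)/0.333) = ln(15.015) = 2.7090.
kT = 0.144 eV / 2.7090 = 0.0532 eV.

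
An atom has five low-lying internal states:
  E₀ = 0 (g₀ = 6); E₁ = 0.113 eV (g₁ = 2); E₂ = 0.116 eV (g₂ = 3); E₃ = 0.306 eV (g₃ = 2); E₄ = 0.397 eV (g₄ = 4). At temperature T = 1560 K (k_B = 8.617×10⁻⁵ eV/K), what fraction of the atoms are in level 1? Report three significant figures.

k_BT = 8.617×10⁻⁵ × 1560 K = 0.13443 eV.
Eᵢ/kT = 0, 0.84059, 0.86290, 2.2763, 2.9532.
Z = Σ gᵢe^(−Eᵢ/kT) = 6·e^(−0) + 2·e^(−0.84059) + 3·e^(−0.86290) + 2·e^(−2.2763) + 4·e^(−2.9532) = 6.0000 + 0.86291 + 1.2658 + 0.20533 + 0.20869 = 8.5427.
P₁ = g₁ e^(−E₁/kT) / Z = 0.86291/8.5427 = 0.101.

0.101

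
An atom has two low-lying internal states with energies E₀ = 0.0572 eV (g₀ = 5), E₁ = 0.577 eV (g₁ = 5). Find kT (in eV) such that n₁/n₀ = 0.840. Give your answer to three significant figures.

2.98 eV

n₁/n₀ = (g₁/g₀) exp[−(E₁−E₀)/kT] = 0.840.
⇒ (E₁−E₀)/kT = ln((5/5)/0.840) = ln(1.1905) = 0.17437.
kT = 0.5198 eV / 0.17437 = 2.98 eV.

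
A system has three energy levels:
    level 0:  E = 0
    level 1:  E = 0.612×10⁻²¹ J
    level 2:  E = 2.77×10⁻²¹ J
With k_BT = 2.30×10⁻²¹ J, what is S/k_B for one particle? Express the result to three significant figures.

0.999

Eᵢ/kT = 0, 0.26609, 1.2043.
Z = Σ e^(−Eᵢ/kT) = e^(−0) + e^(−0.26609) + e^(−1.2043) = 1.0000 + 0.76637 + 0.29990 = 2.0663.
⟨E⟩ = Σ EᵢPᵢ = 0.62902 ×10⁻²¹ J.
S/k_B = ln Z + ⟨E⟩/kT = ln(2.0663) + 0.62902/2.30 = 0.72576 + 0.27349 = 0.999.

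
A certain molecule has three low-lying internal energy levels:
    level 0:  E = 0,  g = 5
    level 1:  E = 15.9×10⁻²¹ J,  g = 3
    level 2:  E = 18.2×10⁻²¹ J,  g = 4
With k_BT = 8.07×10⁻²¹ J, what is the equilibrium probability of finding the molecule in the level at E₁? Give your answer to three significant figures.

0.0716

Eᵢ/kT = 0, 1.9703, 2.2553.
Z = Σ gᵢe^(−Eᵢ/kT) = 5·e^(−0) + 3·e^(−1.9703) + 4·e^(−2.2553) = 5.0000 + 0.41825 + 0.41937 = 5.8376.
P₁ = g₁ e^(−E₁/kT) / Z = 0.41825/5.8376 = 0.0716.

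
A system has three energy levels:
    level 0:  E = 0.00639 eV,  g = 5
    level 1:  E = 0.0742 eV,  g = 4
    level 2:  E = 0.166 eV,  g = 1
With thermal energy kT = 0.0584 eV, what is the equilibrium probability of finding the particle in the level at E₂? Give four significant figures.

0.01029

Eᵢ/kT = 0.109418, 1.27055, 2.84247.
Z = Σ gᵢe^(−Eᵢ/kT) = 5·e^(−0.109418) + 4·e^(−1.27055) + 1·e^(−2.84247) = 4.48178 + 1.12271 + 0.0582815 = 5.66277.
P₂ = g₂ e^(−E₂/kT) / Z = 0.0582815/5.66277 = 0.01029.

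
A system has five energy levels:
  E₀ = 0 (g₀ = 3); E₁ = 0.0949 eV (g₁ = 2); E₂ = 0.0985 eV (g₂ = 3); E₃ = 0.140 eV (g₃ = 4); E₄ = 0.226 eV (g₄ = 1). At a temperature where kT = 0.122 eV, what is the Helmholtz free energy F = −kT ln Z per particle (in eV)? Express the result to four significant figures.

Eᵢ/kT = 0, 0.777869, 0.807377, 1.14754, 1.85246.
Z = Σ gᵢe^(−Eᵢ/kT) = 3·e^(−0) + 2·e^(−0.777869) + 3·e^(−0.807377) + 4·e^(−1.14754) + 1·e^(−1.85246) = 3.00000 + 0.918768 + 1.33808 + 1.26967 + 0.156851 = 6.68337.
F = −kT ln Z = −0.122 × ln(6.68337) = −0.122 × 1.89962 = -0.2318 eV.

-0.2318 eV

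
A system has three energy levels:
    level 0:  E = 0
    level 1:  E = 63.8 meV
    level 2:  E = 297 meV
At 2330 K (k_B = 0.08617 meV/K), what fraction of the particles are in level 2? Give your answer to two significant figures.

0.12

k_BT = 0.08617 × 2330 K = 200.8 meV.
Eᵢ/kT = 0, 0.3177, 1.479.
Z = Σ e^(−Eᵢ/kT) = e^(−0) + e^(−0.3177) + e^(−1.479) = 1.000 + 0.7278 + 0.2279 = 1.956.
P₂ = e^(−E₂/kT) / Z = 0.2279/1.956 = 0.12.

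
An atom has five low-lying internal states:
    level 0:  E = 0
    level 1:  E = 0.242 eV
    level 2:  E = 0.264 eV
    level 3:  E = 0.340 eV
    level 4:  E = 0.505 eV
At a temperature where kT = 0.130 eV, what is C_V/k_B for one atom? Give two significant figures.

1.0

Eᵢ/kT = 0, 1.862, 2.031, 2.615, 3.885.
Z = Σ e^(−Eᵢ/kT) = e^(−0) + e^(−1.862) + e^(−2.031) + e^(−2.615) + e^(−3.885) = 1.000 + 0.1554 + 0.1312 + 0.07317 + 0.02055 = 1.380.
⟨E⟩ = 0.07790 eV, ⟨E²⟩ = 0.02315 eV².
C_V/k_B = (⟨E²⟩ − ⟨E⟩²)/(kT)² = (0.02315 − 0.006068)/0.01690 = 1.0.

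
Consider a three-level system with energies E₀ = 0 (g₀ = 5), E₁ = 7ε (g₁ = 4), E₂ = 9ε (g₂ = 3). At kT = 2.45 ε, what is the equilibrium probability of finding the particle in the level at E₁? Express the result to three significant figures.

0.0433

Eᵢ/kT = 0, 2.8571, 3.6735.
Z = Σ gᵢe^(−Eᵢ/kT) = 5·e^(−0) + 4·e^(−2.8571) + 3·e^(−3.6735) = 5.0000 + 0.22974 + 0.076162 = 5.3059.
P₁ = g₁ e^(−E₁/kT) / Z = 0.22974/5.3059 = 0.0433.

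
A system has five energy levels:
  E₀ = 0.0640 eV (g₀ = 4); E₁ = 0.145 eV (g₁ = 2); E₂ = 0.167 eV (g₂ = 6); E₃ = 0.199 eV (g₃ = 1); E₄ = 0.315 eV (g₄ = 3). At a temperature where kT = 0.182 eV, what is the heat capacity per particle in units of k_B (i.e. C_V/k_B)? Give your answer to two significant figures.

0.15

Eᵢ/kT = 0.3516, 0.7967, 0.9176, 1.093, 1.731.
Z = Σ gᵢe^(−Eᵢ/kT) = 4·e^(−0.3516) + 2·e^(−0.7967) + 6·e^(−0.9176) + 1·e^(−1.093) + 3·e^(−1.731) = 2.814 + 0.9016 + 2.397 + 0.3352 + 0.5313 = 6.979.
⟨E⟩ = 0.1354 eV, ⟨E²⟩ = 0.02340 eV².
C_V/k_B = (⟨E²⟩ − ⟨E⟩²)/(kT)² = (0.02340 − 0.01833)/0.03312 = 0.15.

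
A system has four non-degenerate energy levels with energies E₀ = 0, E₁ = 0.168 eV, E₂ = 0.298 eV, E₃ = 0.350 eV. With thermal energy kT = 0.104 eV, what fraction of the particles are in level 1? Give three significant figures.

Eᵢ/kT = 0, 1.6154, 2.8654, 3.3654.
Z = Σ e^(−Eᵢ/kT) = e^(−0) + e^(−1.6154) + e^(−2.8654) + e^(−3.3654) = 1.0000 + 0.19881 + 0.056960 + 0.034548 = 1.2903.
P₁ = e^(−E₁/kT) / Z = 0.19881/1.2903 = 0.154.

0.154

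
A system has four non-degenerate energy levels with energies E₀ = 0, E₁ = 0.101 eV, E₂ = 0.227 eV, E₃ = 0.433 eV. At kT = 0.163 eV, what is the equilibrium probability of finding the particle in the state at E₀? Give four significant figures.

0.5386

Eᵢ/kT = 0, 0.619632, 1.39264, 2.65644.
Z = Σ e^(−Eᵢ/kT) = e^(−0) + e^(−0.619632) + e^(−1.39264) + e^(−2.65644) = 1.00000 + 0.538142 + 0.248419 + 0.0701977 = 1.85676.
P₀ = e^(−E₀/kT) / Z = 1.00000/1.85676 = 0.5386.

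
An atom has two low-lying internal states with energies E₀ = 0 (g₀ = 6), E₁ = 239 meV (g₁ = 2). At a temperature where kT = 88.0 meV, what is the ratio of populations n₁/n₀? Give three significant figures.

0.0220

n₁/n₀ = (g₁/g₀) exp[−(E₁−E₀)/kT] = (2/6) × exp(−(239 meV)/(88.0 meV)) = (2/6) × exp(-2.7159) = 0.0220.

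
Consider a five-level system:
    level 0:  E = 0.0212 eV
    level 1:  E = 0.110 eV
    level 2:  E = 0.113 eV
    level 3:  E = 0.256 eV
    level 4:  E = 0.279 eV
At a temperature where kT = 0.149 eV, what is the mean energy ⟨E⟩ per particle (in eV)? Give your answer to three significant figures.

0.0991 eV

Eᵢ/kT = 0.14228, 0.73826, 0.75839, 1.7181, 1.8725.
Z = Σ e^(−Eᵢ/kT) = e^(−0.14228) + e^(−0.73826) + e^(−0.75839) + e^(−1.7181) + e^(−1.8725) = 0.86738 + 0.47794 + 0.46842 + 0.17941 + 0.15374 = 2.1469.
⟨E⟩ = Σ Eᵢ e^(−Eᵢ/kT) / Z = (0.0212·0.86738 + 0.110·0.47794 + 0.113·0.46842 + 0.256·0.17941 + 0.279·0.15374) / 2.1469 = 0.0991 eV.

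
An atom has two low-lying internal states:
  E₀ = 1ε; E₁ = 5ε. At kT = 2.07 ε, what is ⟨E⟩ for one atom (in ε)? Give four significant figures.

1.506 ε

Eᵢ/kT = 0.483092, 2.41546.
Z = Σ e^(−Eᵢ/kT) = e^(−0.483092) + e^(−2.41546) = 0.616873 + 0.0893262 = 0.706199.
⟨E⟩ = Σ Eᵢ e^(−Eᵢ/kT) / Z = (1·0.616873 + 5·0.0893262) / 0.706199 = 1.506 ε.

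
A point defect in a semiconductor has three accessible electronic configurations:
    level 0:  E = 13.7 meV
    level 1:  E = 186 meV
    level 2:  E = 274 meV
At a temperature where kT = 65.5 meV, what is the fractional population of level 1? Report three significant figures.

Eᵢ/kT = 0.20916, 2.8397, 4.1832.
Z = Σ e^(−Eᵢ/kT) = e^(−0.20916) + e^(−2.8397) + e^(−4.1832) = 0.81127 + 0.058443 + 0.015250 = 0.88496.
P₁ = e^(−E₁/kT) / Z = 0.058443/0.88496 = 0.0660.

0.0660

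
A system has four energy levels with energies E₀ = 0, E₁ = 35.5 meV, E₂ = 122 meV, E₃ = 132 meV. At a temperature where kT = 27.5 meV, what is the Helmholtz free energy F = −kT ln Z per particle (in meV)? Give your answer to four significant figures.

-7.111 meV

Eᵢ/kT = 0, 1.29091, 4.43636, 4.80000.
Z = Σ e^(−Eᵢ/kT) = e^(−0) + e^(−1.29091) + e^(−4.43636) + e^(−4.80000) = 1.00000 + 0.275020 + 0.0118390 + 0.00822975 = 1.29509.
F = −kT ln Z = −27.5 × ln(1.29509) = −27.5 × 0.258580 = -7.111 meV.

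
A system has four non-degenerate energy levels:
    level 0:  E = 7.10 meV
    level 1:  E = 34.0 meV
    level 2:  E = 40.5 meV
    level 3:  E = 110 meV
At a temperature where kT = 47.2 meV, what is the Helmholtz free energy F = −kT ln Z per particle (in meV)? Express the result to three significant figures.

-29.5 meV

Eᵢ/kT = 0.15042, 0.72034, 0.85805, 2.3305.
Z = Σ e^(−Eᵢ/kT) = e^(−0.15042) + e^(−0.72034) + e^(−0.85805) + e^(−2.3305) = 0.86035 + 0.48659 + 0.42399 + 0.097247 = 1.8682.
F = −kT ln Z = −47.2 × ln(1.8682) = −47.2 × 0.62498 = -29.5 meV.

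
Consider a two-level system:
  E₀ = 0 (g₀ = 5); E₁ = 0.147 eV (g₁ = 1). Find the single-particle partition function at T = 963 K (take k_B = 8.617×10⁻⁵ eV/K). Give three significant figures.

k_BT = 8.617×10⁻⁵ × 963 K = 0.082982 eV.
Eᵢ/kT = 0, 1.7715.
Z = Σ gᵢe^(−Eᵢ/kT) = 5·e^(−0) + 1·e^(−1.7715) = 5.0000 + 0.17008 = 5.1701.

Z = 5.17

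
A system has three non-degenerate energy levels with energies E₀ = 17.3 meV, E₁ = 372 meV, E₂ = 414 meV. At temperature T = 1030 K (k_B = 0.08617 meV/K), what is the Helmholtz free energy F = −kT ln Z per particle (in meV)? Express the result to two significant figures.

k_BT = 0.08617 × 1030 K = 88.76 meV.
Eᵢ/kT = 0.1949, 4.191, 4.664.
Z = Σ e^(−Eᵢ/kT) = e^(−0.1949) + e^(−4.191) + e^(−4.664) = 0.8229 + 0.01513 + 0.009429 = 0.8475.
F = −kT ln Z = −88.76 × ln(0.8475) = −88.76 × -0.1655 = 15 meV.

15 meV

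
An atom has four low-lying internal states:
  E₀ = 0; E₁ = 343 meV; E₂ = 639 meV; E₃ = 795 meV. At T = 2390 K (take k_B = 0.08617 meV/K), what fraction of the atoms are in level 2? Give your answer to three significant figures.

k_BT = 0.08617 × 2390 K = 205.95 meV.
Eᵢ/kT = 0, 1.6655, 3.1027, 3.8602.
Z = Σ e^(−Eᵢ/kT) = e^(−0) + e^(−1.6655) + e^(−3.1027) + e^(−3.8602) = 1.0000 + 0.18910 + 0.044928 + 0.021064 = 1.2551.
P₂ = e^(−E₂/kT) / Z = 0.044928/1.2551 = 0.0358.

0.0358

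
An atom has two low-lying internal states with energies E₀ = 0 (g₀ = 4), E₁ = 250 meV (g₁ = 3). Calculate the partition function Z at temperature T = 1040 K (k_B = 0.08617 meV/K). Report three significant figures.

k_BT = 0.08617 × 1040 K = 89.617 meV.
Eᵢ/kT = 0, 2.7896.
Z = Σ gᵢe^(−Eᵢ/kT) = 4·e^(−0) + 3·e^(−2.7896) = 4.0000 + 0.18434 = 4.1843.

Z = 4.18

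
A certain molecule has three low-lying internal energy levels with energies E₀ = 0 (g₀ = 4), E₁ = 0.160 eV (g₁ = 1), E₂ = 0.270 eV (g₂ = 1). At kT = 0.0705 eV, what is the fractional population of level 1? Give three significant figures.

0.0251

Eᵢ/kT = 0, 2.2695, 3.8298.
Z = Σ gᵢe^(−Eᵢ/kT) = 4·e^(−0) + 1·e^(−2.2695) + 1·e^(−3.8298) = 4.0000 + 0.10336 + 0.021714 = 4.1251.
P₁ = g₁ e^(−E₁/kT) / Z = 0.10336/4.1251 = 0.0251.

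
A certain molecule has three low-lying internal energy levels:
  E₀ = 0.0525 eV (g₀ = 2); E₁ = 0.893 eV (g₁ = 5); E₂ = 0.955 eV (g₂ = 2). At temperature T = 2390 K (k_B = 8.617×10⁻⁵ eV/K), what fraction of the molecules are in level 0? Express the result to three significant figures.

k_BT = 8.617×10⁻⁵ × 2390 K = 0.20595 eV.
Eᵢ/kT = 0.25492, 4.3360, 4.6370.
Z = Σ gᵢe^(−Eᵢ/kT) = 2·e^(−0.25492) + 5·e^(−4.3360) + 2·e^(−4.6370) = 1.5500 + 0.065444 + 0.019373 = 1.6348.
P₀ = g₀ e^(−E₀/kT) / Z = 1.5500/1.6348 = 0.948.

0.948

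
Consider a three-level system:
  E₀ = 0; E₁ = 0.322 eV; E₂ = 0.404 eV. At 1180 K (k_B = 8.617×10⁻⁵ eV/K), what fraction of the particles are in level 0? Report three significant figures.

0.943

k_BT = 8.617×10⁻⁵ × 1180 K = 0.10168 eV.
Eᵢ/kT = 0, 3.1668, 3.9732.
Z = Σ e^(−Eᵢ/kT) = e^(−0) + e^(−3.1668) + e^(−3.9732) = 1.0000 + 0.042138 + 0.018813 = 1.0610.
P₀ = e^(−E₀/kT) / Z = 1.0000/1.0610 = 0.943.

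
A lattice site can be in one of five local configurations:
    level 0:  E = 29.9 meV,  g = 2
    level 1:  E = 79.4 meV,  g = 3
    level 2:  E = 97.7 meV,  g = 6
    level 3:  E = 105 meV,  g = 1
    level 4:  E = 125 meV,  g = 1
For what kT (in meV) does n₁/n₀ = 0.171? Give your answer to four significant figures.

n₁/n₀ = (g₁/g₀) exp[−(E₁−E₀)/kT] = 0.171.
⇒ (E₁−E₀)/kT = ln((3/2)/0.171) = ln(8.77193) = 2.17156.
kT = 49.5 meV / 2.17156 = 22.79 meV.

22.79 meV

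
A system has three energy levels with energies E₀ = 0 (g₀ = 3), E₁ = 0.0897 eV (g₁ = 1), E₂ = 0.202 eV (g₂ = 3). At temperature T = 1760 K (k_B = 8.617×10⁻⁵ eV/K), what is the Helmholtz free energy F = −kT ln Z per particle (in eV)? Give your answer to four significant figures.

-0.2228 eV

k_BT = 8.617×10⁻⁵ × 1760 K = 0.151659 eV.
Eᵢ/kT = 0, 0.591458, 1.33194.
Z = Σ gᵢe^(−Eᵢ/kT) = 3·e^(−0) + 1·e^(−0.591458) + 3·e^(−1.33194) = 3.00000 + 0.553520 + 0.791894 = 4.34541.
F = −kT ln Z = −0.151659 × ln(4.34541) = −0.151659 × 1.46912 = -0.2228 eV.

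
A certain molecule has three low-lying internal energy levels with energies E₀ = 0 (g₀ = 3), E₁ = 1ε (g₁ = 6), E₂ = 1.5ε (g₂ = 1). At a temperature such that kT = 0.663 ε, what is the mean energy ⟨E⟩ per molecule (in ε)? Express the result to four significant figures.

0.3348 ε

Eᵢ/kT = 0, 1.50830, 2.26244.
Z = Σ gᵢe^(−Eᵢ/kT) = 3·e^(−0) + 6·e^(−1.50830) + 1·e^(−2.26244) = 3.00000 + 1.32772 + 0.104096 = 4.43182.
⟨E⟩ = Σ Eᵢ gᵢe^(−Eᵢ/kT) / Z = (0·3.00000 + 1·1.32772 + 1.5·0.104096) / 4.43182 = 0.3348 ε.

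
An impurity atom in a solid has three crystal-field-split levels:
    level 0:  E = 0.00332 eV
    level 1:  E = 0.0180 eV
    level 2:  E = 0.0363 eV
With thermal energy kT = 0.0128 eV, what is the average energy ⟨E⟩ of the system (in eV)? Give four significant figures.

0.008465 eV

Eᵢ/kT = 0.259375, 1.40625, 2.83594.
Z = Σ e^(−Eᵢ/kT) = e^(−0.259375) + e^(−1.40625) + e^(−2.83594) = 0.771534 + 0.245061 + 0.0586634 = 1.07526.
⟨E⟩ = Σ Eᵢ e^(−Eᵢ/kT) / Z = (0.00332·0.771534 + 0.0180·0.245061 + 0.0363·0.0586634) / 1.07526 = 0.008465 eV.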